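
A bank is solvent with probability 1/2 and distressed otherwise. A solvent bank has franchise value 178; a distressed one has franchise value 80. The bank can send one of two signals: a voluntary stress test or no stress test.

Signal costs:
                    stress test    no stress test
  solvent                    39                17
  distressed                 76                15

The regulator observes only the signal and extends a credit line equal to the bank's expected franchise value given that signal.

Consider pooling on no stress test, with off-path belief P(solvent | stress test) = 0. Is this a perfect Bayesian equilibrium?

On the equilibrium path (no stress test) the regulator holds the prior 1/2 and pays 1/2·178 + 1/2·80 = 129. Off-path (stress test) belief 0 gives 0·178 + 1·80 = 80.
Solvent: no stress test gives 129 − 17 = 112; stress test gives 80 − 39 = 41. Stays. ✓
Distressed: no stress test gives 129 − 15 = 114; stress test gives 80 − 76 = 4. Stays. ✓
Beliefs are Bayes-consistent on-path and both types best-respond.

Yes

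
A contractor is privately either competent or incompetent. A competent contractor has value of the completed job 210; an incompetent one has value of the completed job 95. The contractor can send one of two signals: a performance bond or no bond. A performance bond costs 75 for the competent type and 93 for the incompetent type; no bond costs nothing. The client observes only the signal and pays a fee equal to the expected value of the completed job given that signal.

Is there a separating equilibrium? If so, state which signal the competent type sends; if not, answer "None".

None

Try competent → bond, incompetent → no bond:
  Under separation the client infers type exactly: bond → competent (pays 210), no bond → incompetent (pays 95).
  Competent: bond gives 210 − 75 = 135; no bond gives 95 − 0 = 95. No deviation. ✓
  Incompetent: no bond gives 95 − 0 = 95; bond gives 210 − 93 = 117. Would deviate. ✗
Try competent → no bond, incompetent → bond:
  Under separation the client infers type exactly: no bond → competent (pays 210), bond → incompetent (pays 95).
  Competent: no bond gives 210 − 0 = 210; bond gives 95 − 75 = 20. No deviation. ✓
  Incompetent: bond gives 95 − 93 = 2; no bond gives 210 − 0 = 210. Would deviate. ✗
Neither assignment is incentive-compatible.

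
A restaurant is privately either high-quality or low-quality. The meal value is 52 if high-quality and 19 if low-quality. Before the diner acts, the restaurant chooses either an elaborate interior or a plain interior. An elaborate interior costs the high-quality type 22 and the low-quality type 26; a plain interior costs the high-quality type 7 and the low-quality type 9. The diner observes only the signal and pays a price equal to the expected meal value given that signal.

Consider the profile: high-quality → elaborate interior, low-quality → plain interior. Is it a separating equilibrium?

Under separation the diner infers type exactly: elaborate interior → high-quality (pays 52), plain interior → low-quality (pays 19).
High-quality: elaborate interior gives 52 − 22 = 30; plain interior gives 19 − 7 = 12. No deviation. ✓
Low-quality: plain interior gives 19 − 9 = 10; elaborate interior gives 52 − 26 = 26. Would deviate. ✗

No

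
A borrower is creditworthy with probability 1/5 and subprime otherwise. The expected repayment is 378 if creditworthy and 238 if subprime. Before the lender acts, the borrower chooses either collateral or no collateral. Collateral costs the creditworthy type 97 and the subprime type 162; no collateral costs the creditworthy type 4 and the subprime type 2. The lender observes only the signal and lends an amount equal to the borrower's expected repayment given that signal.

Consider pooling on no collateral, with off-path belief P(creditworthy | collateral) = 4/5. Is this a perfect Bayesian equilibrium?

Yes

At the pooled signal (no collateral) the lender holds the prior 1/5 and pays 1/5·378 + 4/5·238 = 266. Off-path (collateral) belief 4/5 gives 4/5·378 + 1/5·238 = 350.
Creditworthy: no collateral gives 266 − 4 = 262; collateral gives 350 − 97 = 253. Stays. ✓
Subprime: no collateral gives 266 − 2 = 264; collateral gives 350 − 162 = 188. Stays. ✓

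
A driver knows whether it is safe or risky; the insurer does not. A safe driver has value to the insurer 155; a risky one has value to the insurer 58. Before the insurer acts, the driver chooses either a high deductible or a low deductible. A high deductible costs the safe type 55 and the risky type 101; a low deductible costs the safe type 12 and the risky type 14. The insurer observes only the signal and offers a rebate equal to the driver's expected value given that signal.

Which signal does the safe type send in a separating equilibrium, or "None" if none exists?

None

Try safe → high deductible, risky → low deductible:
  If types separate, high deductible earns payment 155 and low deductible earns 58.
  Safe: high deductible gives 155 − 55 = 100; low deductible gives 58 − 12 = 46. No deviation. ✓
  Risky: low deductible gives 58 − 14 = 44; high deductible gives 155 − 101 = 54. Would deviate. ✗
Try safe → low deductible, risky → high deductible:
  If types separate, low deductible earns payment 155 and high deductible earns 58.
  Safe: low deductible gives 155 − 12 = 143; high deductible gives 58 − 55 = 3. No deviation. ✓
  Risky: high deductible gives 58 − 101 = -43; low deductible gives 155 − 14 = 141. Would deviate. ✗
Neither assignment is incentive-compatible.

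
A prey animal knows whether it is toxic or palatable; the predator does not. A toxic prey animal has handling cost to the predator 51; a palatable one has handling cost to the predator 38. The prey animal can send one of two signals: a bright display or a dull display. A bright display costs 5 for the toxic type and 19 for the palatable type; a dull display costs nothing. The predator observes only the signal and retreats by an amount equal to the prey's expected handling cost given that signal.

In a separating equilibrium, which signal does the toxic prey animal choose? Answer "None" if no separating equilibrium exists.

bright display

Try toxic → bright display, palatable → dull display:
  Under separation the predator infers type exactly: bright display → toxic (pays 51), dull display → palatable (pays 38).
  Toxic: bright display gives 51 − 5 = 46; dull display gives 38 − 0 = 38. No deviation. ✓
  Palatable: dull display gives 38 − 0 = 38; bright display gives 51 − 19 = 32. No deviation. ✓
Both hold — the toxic type sends bright display.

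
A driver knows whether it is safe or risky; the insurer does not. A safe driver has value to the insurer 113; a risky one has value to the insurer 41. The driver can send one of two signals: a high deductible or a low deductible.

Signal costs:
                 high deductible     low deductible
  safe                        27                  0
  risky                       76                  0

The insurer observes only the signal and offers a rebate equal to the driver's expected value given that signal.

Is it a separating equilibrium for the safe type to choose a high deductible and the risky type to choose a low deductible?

Under separation the insurer infers type exactly: high deductible → safe (pays 113), low deductible → risky (pays 41).
Safe: high deductible gives 113 − 27 = 86; low deductible gives 41 − 0 = 41. No deviation. ✓
Risky: low deductible gives 41 − 0 = 41; high deductible gives 113 − 76 = 37. No deviation. ✓
Both incentive constraints hold.

Yes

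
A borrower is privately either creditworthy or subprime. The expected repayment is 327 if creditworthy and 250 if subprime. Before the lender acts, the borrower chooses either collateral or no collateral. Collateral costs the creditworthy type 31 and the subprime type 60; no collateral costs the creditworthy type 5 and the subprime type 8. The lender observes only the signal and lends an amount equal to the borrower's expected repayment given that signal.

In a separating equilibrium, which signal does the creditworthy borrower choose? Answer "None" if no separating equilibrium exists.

None

Try creditworthy → collateral, subprime → no collateral:
  Under separation the lender infers type exactly: collateral → creditworthy (pays 327), no collateral → subprime (pays 250).
  Creditworthy: collateral gives 327 − 31 = 296; no collateral gives 250 − 5 = 245. No deviation. ✓
  Subprime: no collateral gives 250 − 8 = 242; collateral gives 327 − 60 = 267. Would deviate. ✗
Try creditworthy → no collateral, subprime → collateral:
  Under separation the lender infers type exactly: no collateral → creditworthy (pays 327), collateral → subprime (pays 250).
  Creditworthy: no collateral gives 327 − 5 = 322; collateral gives 250 − 31 = 219. No deviation. ✓
  Subprime: collateral gives 250 − 60 = 190; no collateral gives 327 − 8 = 319. Would deviate. ✗
Neither assignment is incentive-compatible.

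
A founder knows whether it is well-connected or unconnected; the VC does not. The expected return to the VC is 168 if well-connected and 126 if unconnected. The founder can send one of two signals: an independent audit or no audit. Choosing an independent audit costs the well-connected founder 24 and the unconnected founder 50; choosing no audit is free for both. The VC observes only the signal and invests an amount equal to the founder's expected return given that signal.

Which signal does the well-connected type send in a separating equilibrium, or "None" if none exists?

Try well-connected → audit, unconnected → no audit:
  If types separate, audit earns payment 168 and no audit earns 126.
  Well-connected: audit gives 168 − 24 = 144; no audit gives 126 − 0 = 126. No deviation. ✓
  Unconnected: no audit gives 126 − 0 = 126; audit gives 168 − 50 = 118. No deviation. ✓
Both hold — the well-connected type sends audit.

audit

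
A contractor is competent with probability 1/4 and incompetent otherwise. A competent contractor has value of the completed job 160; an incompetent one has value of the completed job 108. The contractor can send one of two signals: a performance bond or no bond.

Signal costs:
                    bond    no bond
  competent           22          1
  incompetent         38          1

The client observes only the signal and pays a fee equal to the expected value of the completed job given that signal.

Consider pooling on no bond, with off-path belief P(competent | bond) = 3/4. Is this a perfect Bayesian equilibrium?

At the pooled signal (no bond) the client holds the prior 1/4 and pays 1/4·160 + 3/4·108 = 121. Off-path (bond) belief 3/4 gives 3/4·160 + 1/4·108 = 147.
Competent: no bond gives 121 − 1 = 120; bond gives 147 − 22 = 125. Deviates. ✗
Incompetent: no bond gives 121 − 1 = 120; bond gives 147 − 38 = 109. Stays. ✓

No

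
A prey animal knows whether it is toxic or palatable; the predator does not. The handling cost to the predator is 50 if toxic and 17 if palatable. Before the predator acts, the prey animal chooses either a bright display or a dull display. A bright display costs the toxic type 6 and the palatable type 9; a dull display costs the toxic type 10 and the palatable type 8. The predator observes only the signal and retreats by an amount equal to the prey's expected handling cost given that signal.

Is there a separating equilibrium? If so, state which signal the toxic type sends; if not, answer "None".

None

Try toxic → bright display, palatable → dull display:
  If types separate, bright display earns payment 50 and dull display earns 17.
  Toxic: bright display gives 50 − 6 = 44; dull display gives 17 − 10 = 7. No deviation. ✓
  Palatable: dull display gives 17 − 8 = 9; bright display gives 50 − 9 = 41. Would deviate. ✗
Try toxic → dull display, palatable → bright display:
  If types separate, dull display earns payment 50 and bright display earns 17.
  Toxic: dull display gives 50 − 10 = 40; bright display gives 17 − 6 = 11. No deviation. ✓
  Palatable: bright display gives 17 − 9 = 8; dull display gives 50 − 8 = 42. Would deviate. ✗
Neither assignment is incentive-compatible.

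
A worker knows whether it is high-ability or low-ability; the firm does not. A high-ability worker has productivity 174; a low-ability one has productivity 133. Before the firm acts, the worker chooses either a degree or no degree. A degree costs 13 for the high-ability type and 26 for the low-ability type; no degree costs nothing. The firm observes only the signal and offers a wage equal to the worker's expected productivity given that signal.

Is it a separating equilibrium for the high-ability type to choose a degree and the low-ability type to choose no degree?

If types separate, degree earns payment 174 and no degree earns 133.
High-ability: degree gives 174 − 13 = 161; no degree gives 133 − 0 = 133. No deviation. ✓
Low-ability: no degree gives 133 − 0 = 133; degree gives 174 − 26 = 148. Would deviate. ✗

No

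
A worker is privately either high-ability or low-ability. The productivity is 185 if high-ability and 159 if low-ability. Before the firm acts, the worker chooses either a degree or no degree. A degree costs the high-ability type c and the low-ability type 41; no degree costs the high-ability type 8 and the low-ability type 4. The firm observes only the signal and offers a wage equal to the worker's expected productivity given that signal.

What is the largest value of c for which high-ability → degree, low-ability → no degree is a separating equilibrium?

34

Under separation: degree → high-ability (pays 185); no degree → low-ability (pays 159).
Low-ability: 159 − 4 = 155 ≥ 185 − 41 = 144. Holds regardless of c. ✓
High-ability: 185 − c ≥ 159 − 8, so c ≤ 185 − 151 = 34.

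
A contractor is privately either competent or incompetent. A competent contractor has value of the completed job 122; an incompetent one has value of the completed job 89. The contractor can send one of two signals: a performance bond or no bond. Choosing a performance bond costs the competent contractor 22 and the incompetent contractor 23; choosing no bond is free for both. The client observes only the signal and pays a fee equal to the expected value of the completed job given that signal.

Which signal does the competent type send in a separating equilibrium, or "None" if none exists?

None

Try competent → bond, incompetent → no bond:
  If types separate, bond earns payment 122 and no bond earns 89.
  Competent: bond gives 122 − 22 = 100; no bond gives 89 − 0 = 89. No deviation. ✓
  Incompetent: no bond gives 89 − 0 = 89; bond gives 122 − 23 = 99. Would deviate. ✗
Try competent → no bond, incompetent → bond:
  If types separate, no bond earns payment 122 and bond earns 89.
  Competent: no bond gives 122 − 0 = 122; bond gives 89 − 22 = 67. No deviation. ✓
  Incompetent: bond gives 89 − 23 = 66; no bond gives 122 − 0 = 122. Would deviate. ✗
Neither assignment is incentive-compatible.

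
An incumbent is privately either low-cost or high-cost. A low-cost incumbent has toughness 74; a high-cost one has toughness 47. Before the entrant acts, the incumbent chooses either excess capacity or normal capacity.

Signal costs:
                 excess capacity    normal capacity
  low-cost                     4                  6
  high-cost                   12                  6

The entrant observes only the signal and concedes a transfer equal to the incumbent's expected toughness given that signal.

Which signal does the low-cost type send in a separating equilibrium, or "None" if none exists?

Try low-cost → excess capacity, high-cost → normal capacity:
  If types separate, excess capacity earns payment 74 and normal capacity earns 47.
  Low-cost: excess capacity gives 74 − 4 = 70; normal capacity gives 47 − 6 = 41. No deviation. ✓
  High-cost: normal capacity gives 47 − 6 = 41; excess capacity gives 74 − 12 = 62. Would deviate. ✗
Try low-cost → normal capacity, high-cost → excess capacity:
  If types separate, normal capacity earns payment 74 and excess capacity earns 47.
  Low-cost: normal capacity gives 74 − 6 = 68; excess capacity gives 47 − 4 = 43. No deviation. ✓
  High-cost: excess capacity gives 47 − 12 = 35; normal capacity gives 74 − 6 = 68. Would deviate. ✗
Neither assignment is incentive-compatible.

None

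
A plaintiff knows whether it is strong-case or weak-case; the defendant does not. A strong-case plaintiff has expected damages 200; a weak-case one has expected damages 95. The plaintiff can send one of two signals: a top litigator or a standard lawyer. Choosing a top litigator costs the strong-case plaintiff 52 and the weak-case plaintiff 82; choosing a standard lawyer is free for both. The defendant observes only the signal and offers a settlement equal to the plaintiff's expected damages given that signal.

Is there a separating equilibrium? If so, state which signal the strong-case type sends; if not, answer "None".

None

Try strong-case → top litigator, weak-case → standard lawyer:
  If types separate, top litigator earns payment 200 and standard lawyer earns 95.
  Strong-case: top litigator gives 200 − 52 = 148; standard lawyer gives 95 − 0 = 95. No deviation. ✓
  Weak-case: standard lawyer gives 95 − 0 = 95; top litigator gives 200 − 82 = 118. Would deviate. ✗
Try strong-case → standard lawyer, weak-case → top litigator:
  If types separate, standard lawyer earns payment 200 and top litigator earns 95.
  Strong-case: standard lawyer gives 200 − 0 = 200; top litigator gives 95 − 52 = 43. No deviation. ✓
  Weak-case: top litigator gives 95 − 82 = 13; standard lawyer gives 200 − 0 = 200. Would deviate. ✗
Neither assignment is incentive-compatible.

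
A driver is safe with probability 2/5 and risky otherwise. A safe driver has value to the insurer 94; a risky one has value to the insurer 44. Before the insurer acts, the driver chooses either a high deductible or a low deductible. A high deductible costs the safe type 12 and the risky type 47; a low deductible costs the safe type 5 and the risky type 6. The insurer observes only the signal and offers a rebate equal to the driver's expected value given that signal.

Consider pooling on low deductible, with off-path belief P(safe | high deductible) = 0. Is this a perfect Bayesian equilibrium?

At the pooled signal (low deductible) the insurer holds the prior 2/5 and pays 2/5·94 + 3/5·44 = 64. Off-path (high deductible) belief 0 gives 0·94 + 1·44 = 44.
Safe: low deductible gives 64 − 5 = 59; high deductible gives 44 − 12 = 32. Stays. ✓
Risky: low deductible gives 64 − 6 = 58; high deductible gives 44 − 47 = -3. Stays. ✓

Yes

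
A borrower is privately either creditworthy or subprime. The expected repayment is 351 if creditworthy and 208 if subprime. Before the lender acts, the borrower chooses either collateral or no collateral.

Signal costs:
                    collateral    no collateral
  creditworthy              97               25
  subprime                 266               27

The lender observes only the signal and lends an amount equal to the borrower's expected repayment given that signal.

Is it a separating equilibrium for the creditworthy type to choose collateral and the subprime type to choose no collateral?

Under separation the lender infers type exactly: collateral → creditworthy (pays 351), no collateral → subprime (pays 208).
Creditworthy: collateral gives 351 − 97 = 254; no collateral gives 208 − 25 = 183. No deviation. ✓
Subprime: no collateral gives 208 − 27 = 181; collateral gives 351 − 266 = 85. No deviation. ✓
Neither type gains from mimicking the other.

Yes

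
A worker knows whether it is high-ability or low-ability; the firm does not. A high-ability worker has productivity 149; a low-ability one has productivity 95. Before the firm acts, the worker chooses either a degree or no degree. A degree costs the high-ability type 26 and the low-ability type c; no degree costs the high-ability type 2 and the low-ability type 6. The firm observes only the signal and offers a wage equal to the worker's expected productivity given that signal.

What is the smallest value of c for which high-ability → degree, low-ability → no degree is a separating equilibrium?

60

Under separation: degree → high-ability (pays 149); no degree → low-ability (pays 95).
High-ability: 149 − 26 = 123 ≥ 95 − 2 = 93. Holds regardless of c. ✓
Low-ability: 95 − 6 ≥ 149 − c, so c ≥ 149 − 89 = 60.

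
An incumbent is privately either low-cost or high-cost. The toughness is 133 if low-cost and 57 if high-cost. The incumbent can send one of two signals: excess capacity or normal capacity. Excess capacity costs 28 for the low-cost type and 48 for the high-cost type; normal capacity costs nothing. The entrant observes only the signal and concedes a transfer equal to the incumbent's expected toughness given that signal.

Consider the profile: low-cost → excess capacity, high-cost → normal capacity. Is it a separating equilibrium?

No

If types separate, excess capacity earns payment 133 and normal capacity earns 57.
Low-cost: excess capacity gives 133 − 28 = 105; normal capacity gives 57 − 0 = 57. No deviation. ✓
High-cost: normal capacity gives 57 − 0 = 57; excess capacity gives 133 − 48 = 85. Would deviate. ✗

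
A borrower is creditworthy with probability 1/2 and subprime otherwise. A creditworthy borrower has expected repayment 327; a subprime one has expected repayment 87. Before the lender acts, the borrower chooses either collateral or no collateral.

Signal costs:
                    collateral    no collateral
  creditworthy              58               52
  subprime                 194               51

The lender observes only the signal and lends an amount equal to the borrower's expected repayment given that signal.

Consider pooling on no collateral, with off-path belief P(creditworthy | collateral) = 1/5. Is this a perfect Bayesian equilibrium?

At the pooled signal (no collateral) the lender holds the prior 1/2 and pays 1/2·327 + 1/2·87 = 207. Off-path (collateral) belief 1/5 gives 1/5·327 + 4/5·87 = 135.
Creditworthy: no collateral gives 207 − 52 = 155; collateral gives 135 − 58 = 77. Stays. ✓
Subprime: no collateral gives 207 − 51 = 156; collateral gives 135 − 194 = -59. Stays. ✓

Yes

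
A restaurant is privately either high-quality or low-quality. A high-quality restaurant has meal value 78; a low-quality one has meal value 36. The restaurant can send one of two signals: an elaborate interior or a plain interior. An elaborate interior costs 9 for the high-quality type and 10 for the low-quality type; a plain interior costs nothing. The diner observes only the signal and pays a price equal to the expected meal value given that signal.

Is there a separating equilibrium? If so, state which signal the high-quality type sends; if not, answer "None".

Try high-quality → elaborate interior, low-quality → plain interior:
  If types separate, elaborate interior earns payment 78 and plain interior earns 36.
  High-quality: elaborate interior gives 78 − 9 = 69; plain interior gives 36 − 0 = 36. No deviation. ✓
  Low-quality: plain interior gives 36 − 0 = 36; elaborate interior gives 78 − 10 = 68. Would deviate. ✗
Try high-quality → plain interior, low-quality → elaborate interior:
  If types separate, plain interior earns payment 78 and elaborate interior earns 36.
  High-quality: plain interior gives 78 − 0 = 78; elaborate interior gives 36 − 9 = 27. No deviation. ✓
  Low-quality: elaborate interior gives 36 − 10 = 26; plain interior gives 78 − 0 = 78. Would deviate. ✗
Neither assignment is incentive-compatible.

None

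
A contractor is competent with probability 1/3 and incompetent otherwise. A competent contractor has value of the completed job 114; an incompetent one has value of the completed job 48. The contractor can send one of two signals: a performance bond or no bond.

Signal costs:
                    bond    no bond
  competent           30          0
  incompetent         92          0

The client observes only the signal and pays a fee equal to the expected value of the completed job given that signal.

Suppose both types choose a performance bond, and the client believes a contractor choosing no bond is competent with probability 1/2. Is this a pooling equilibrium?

On the equilibrium path (bond) the client holds the prior 1/3 and pays 1/3·114 + 2/3·48 = 70. Off-path (no bond) belief 1/2 gives 1/2·114 + 1/2·48 = 81.
Competent: bond gives 70 − 30 = 40; no bond gives 81 − 0 = 81. Deviates. ✗
Incompetent: bond gives 70 − 92 = -22; no bond gives 81 − 0 = 81. Deviates. ✗

No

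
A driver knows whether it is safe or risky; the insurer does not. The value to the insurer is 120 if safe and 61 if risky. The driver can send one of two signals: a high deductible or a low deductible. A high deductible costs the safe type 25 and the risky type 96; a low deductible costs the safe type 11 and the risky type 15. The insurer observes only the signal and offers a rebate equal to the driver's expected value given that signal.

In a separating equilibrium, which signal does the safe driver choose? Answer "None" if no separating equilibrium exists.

Try safe → high deductible, risky → low deductible:
  Under separation the insurer infers type exactly: high deductible → safe (pays 120), low deductible → risky (pays 61).
  Safe: high deductible gives 120 − 25 = 95; low deductible gives 61 − 11 = 50. No deviation. ✓
  Risky: low deductible gives 61 − 15 = 46; high deductible gives 120 − 96 = 24. No deviation. ✓
Both hold — the safe type sends high deductible.

high deductible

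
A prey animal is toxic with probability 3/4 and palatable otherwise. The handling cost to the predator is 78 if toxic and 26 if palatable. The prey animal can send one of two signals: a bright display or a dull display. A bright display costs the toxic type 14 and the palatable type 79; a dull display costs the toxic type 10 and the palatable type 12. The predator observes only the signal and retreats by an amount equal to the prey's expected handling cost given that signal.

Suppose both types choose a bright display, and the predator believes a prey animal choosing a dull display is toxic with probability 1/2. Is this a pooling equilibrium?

At the pooled signal (bright display) the predator holds the prior 3/4 and pays 3/4·78 + 1/4·26 = 65. Off-path (dull display) belief 1/2 gives 1/2·78 + 1/2·26 = 52.
Toxic: bright display gives 65 − 14 = 51; dull display gives 52 − 10 = 42. Stays. ✓
Palatable: bright display gives 65 − 79 = -14; dull display gives 52 − 12 = 40. Deviates. ✗

No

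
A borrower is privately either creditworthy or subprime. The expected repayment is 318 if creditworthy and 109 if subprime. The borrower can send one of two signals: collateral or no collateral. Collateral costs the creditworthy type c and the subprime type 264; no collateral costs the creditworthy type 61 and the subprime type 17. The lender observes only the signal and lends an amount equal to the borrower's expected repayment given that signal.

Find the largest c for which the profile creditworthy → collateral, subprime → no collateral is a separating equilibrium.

Under separation: collateral → creditworthy (pays 318); no collateral → subprime (pays 109).
Subprime: 109 − 17 = 92 ≥ 318 − 264 = 54. Holds regardless of c. ✓
Creditworthy: 318 − c ≥ 109 − 61, so c ≤ 318 − 48 = 270.

270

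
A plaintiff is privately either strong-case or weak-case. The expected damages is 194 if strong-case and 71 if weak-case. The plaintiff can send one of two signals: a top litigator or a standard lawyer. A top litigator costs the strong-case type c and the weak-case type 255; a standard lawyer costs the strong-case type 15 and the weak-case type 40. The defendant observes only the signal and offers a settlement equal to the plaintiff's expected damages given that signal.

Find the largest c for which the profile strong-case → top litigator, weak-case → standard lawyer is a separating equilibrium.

Under separation: top litigator → strong-case (pays 194); standard lawyer → weak-case (pays 71).
Weak-case: 71 − 40 = 31 ≥ 194 − 255 = -61. Holds regardless of c. ✓
Strong-case: 194 − c ≥ 71 − 15, so c ≤ 194 − 56 = 138.

138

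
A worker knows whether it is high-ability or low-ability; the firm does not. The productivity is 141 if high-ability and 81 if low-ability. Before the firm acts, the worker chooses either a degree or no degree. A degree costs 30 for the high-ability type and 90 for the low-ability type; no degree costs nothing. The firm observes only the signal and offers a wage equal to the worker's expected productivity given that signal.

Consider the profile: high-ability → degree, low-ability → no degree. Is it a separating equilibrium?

Yes

If types separate, degree earns payment 141 and no degree earns 81.
High-ability: degree gives 141 − 30 = 111; no degree gives 81 − 0 = 81. No deviation. ✓
Low-ability: no degree gives 81 − 0 = 81; degree gives 141 − 90 = 51. No deviation. ✓
Both incentive constraints hold.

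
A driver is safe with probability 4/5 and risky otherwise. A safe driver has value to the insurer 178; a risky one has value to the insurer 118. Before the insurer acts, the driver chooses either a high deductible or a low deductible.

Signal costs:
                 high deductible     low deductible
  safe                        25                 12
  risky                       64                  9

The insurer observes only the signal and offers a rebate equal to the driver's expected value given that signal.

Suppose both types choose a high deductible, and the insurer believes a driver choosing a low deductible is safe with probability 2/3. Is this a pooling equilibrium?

No

At the pooled signal (high deductible) the insurer holds the prior 4/5 and pays 4/5·178 + 1/5·118 = 166. Off-path (low deductible) belief 2/3 gives 2/3·178 + 1/3·118 = 158.
Safe: high deductible gives 166 − 25 = 141; low deductible gives 158 − 12 = 146. Deviates. ✗
Risky: high deductible gives 166 − 64 = 102; low deductible gives 158 − 9 = 149. Deviates. ✗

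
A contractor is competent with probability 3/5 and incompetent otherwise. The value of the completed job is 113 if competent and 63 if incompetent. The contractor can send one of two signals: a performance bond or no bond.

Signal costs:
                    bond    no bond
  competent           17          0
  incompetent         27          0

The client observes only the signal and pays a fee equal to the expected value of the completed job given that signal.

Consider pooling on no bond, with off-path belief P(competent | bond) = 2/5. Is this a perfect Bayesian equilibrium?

At the pooled signal (no bond) the client holds the prior 3/5 and pays 3/5·113 + 2/5·63 = 93. Off-path (bond) belief 2/5 gives 2/5·113 + 3/5·63 = 83.
Competent: no bond gives 93 − 0 = 93; bond gives 83 − 17 = 66. Stays. ✓
Incompetent: no bond gives 93 − 0 = 93; bond gives 83 − 27 = 56. Stays. ✓

Yes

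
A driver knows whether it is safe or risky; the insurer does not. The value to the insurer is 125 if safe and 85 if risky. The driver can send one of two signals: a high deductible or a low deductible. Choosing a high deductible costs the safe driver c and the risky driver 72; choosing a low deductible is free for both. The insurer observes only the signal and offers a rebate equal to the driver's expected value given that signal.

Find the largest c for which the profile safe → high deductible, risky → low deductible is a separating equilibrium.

40

Under separation: high deductible → safe (pays 125); low deductible → risky (pays 85).
Risky: 85 − 0 = 85 ≥ 125 − 72 = 53. Holds regardless of c. ✓
Safe: 125 − c ≥ 85 − 0, so c ≤ 125 − 85 = 40.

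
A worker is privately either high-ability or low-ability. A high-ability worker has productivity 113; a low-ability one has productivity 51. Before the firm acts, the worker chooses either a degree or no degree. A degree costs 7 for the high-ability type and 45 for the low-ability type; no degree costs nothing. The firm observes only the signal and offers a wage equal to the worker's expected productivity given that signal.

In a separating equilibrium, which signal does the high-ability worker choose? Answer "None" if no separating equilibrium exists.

Try high-ability → degree, low-ability → no degree:
  If types separate, degree earns payment 113 and no degree earns 51.
  High-ability: degree gives 113 − 7 = 106; no degree gives 51 − 0 = 51. No deviation. ✓
  Low-ability: no degree gives 51 − 0 = 51; degree gives 113 − 45 = 68. Would deviate. ✗
Try high-ability → no degree, low-ability → degree:
  If types separate, no degree earns payment 113 and degree earns 51.
  High-ability: no degree gives 113 − 0 = 113; degree gives 51 − 7 = 44. No deviation. ✓
  Low-ability: degree gives 51 − 45 = 6; no degree gives 113 − 0 = 113. Would deviate. ✗
Neither assignment is incentive-compatible.

None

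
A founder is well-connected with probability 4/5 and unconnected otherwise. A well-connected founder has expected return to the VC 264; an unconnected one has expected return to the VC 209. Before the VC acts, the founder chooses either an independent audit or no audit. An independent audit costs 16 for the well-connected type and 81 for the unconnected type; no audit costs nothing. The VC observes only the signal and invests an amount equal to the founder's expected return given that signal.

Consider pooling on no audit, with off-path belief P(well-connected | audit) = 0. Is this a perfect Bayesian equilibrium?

On the equilibrium path (no audit) the VC holds the prior 4/5 and pays 4/5·264 + 1/5·209 = 253. Off-path (audit) belief 0 gives 0·264 + 1·209 = 209.
Well-connected: no audit gives 253 − 0 = 253; audit gives 209 − 16 = 193. Stays. ✓
Unconnected: no audit gives 253 − 0 = 253; audit gives 209 − 81 = 128. Stays. ✓
Beliefs are Bayes-consistent on-path and both types best-respond.

Yes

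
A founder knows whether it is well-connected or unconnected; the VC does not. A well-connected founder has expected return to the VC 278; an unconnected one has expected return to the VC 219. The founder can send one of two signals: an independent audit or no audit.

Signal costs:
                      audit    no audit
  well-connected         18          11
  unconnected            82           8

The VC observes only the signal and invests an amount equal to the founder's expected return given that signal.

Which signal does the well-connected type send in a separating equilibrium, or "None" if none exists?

audit

Try well-connected → audit, unconnected → no audit:
  If types separate, audit earns payment 278 and no audit earns 219.
  Well-connected: audit gives 278 − 18 = 260; no audit gives 219 − 11 = 208. No deviation. ✓
  Unconnected: no audit gives 219 − 8 = 211; audit gives 278 − 82 = 196. No deviation. ✓
Both hold — the well-connected type sends audit.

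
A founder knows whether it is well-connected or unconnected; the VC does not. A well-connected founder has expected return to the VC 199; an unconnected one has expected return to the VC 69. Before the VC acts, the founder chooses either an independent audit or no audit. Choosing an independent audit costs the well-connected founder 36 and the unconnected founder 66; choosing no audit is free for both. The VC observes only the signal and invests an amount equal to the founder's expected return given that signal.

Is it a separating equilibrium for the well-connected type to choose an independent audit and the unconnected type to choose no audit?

No

Under separation the VC infers type exactly: audit → well-connected (pays 199), no audit → unconnected (pays 69).
Well-connected: audit gives 199 − 36 = 163; no audit gives 69 − 0 = 69. No deviation. ✓
Unconnected: no audit gives 69 − 0 = 69; audit gives 199 − 66 = 133. Would deviate. ✗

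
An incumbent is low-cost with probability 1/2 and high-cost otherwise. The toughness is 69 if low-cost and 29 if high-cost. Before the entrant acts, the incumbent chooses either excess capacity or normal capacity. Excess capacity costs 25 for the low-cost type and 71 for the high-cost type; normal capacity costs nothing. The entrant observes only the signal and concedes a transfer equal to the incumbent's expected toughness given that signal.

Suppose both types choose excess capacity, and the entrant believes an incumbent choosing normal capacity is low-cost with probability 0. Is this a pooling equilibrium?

No

At the pooled signal (excess capacity) the entrant holds the prior 1/2 and pays 1/2·69 + 1/2·29 = 49. Off-path (normal capacity) belief 0 gives 0·69 + 1·29 = 29.
Low-cost: excess capacity gives 49 − 25 = 24; normal capacity gives 29 − 0 = 29. Deviates. ✗
High-cost: excess capacity gives 49 − 71 = -22; normal capacity gives 29 − 0 = 29. Deviates. ✗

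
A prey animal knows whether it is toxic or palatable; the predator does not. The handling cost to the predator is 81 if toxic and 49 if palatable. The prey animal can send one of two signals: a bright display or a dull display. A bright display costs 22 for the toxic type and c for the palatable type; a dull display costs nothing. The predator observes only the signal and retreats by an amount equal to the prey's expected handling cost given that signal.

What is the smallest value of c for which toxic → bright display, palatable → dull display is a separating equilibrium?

Under separation: bright display → toxic (pays 81); dull display → palatable (pays 49).
Toxic: 81 − 22 = 59 ≥ 49 − 0 = 49. Holds regardless of c. ✓
Palatable: 49 − 0 ≥ 81 − c, so c ≥ 81 − 49 = 32.

32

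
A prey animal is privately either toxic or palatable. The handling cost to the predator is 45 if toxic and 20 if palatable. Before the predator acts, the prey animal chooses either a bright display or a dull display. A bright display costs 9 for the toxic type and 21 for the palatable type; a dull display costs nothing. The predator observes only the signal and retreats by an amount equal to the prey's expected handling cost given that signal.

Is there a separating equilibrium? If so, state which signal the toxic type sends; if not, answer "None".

Try toxic → bright display, palatable → dull display:
  If types separate, bright display earns payment 45 and dull display earns 20.
  Toxic: bright display gives 45 − 9 = 36; dull display gives 20 − 0 = 20. No deviation. ✓
  Palatable: dull display gives 20 − 0 = 20; bright display gives 45 − 21 = 24. Would deviate. ✗
Try toxic → dull display, palatable → bright display:
  If types separate, dull display earns payment 45 and bright display earns 20.
  Toxic: dull display gives 45 − 0 = 45; bright display gives 20 − 9 = 11. No deviation. ✓
  Palatable: bright display gives 20 − 21 = -1; dull display gives 45 − 0 = 45. Would deviate. ✗
Neither assignment is incentive-compatible.

None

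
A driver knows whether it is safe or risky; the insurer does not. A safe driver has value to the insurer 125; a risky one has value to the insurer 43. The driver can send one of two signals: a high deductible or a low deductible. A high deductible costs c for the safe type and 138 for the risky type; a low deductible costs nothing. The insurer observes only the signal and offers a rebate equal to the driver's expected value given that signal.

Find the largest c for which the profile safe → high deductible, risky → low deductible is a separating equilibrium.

82

Under separation: high deductible → safe (pays 125); low deductible → risky (pays 43).
Risky: 43 − 0 = 43 ≥ 125 − 138 = -13. Holds regardless of c. ✓
Safe: 125 − c ≥ 43 − 0, so c ≤ 125 − 43 = 82.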